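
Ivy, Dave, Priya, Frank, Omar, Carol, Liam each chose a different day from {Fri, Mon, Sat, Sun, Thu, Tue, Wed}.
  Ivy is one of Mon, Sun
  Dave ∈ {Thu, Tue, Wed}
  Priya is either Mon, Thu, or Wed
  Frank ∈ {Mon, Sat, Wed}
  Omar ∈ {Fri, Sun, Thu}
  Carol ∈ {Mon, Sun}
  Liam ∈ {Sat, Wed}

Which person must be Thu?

Priya

The 7 variables draw from only 7 values {Fri, Mon, Sat, Sun, Thu, Tue, Wed}, so each is used; only Omar can be Fri, hence Omar = Fri.
Among the 6 still-open variables, Tue fits only Dave (and all 6 values in {Mon, Sat, Sun, Thu, Tue, Wed} must be used), so Dave = Tue.
The 5 still-open variables together cover exactly {Mon, Sat, Sun, Thu, Wed} — 5 values for 5 variables — and Thu appears only in Priya's list, so Priya = Thu.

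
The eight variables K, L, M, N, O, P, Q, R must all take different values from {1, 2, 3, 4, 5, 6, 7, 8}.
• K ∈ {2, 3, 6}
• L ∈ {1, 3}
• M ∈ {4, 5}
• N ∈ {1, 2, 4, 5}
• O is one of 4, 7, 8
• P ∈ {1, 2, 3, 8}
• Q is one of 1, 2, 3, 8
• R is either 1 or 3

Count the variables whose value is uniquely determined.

The 8 variables together cover exactly {1, 2, 3, 4, 5, 6, 7, 8} — 8 values for 8 variables — and 6 appears only in K's list, so K = 6.
The 7 still-open variables together cover exactly {1, 2, 3, 4, 5, 7, 8} — 7 values for 7 variables — and 7 appears only in O's list, so O = 7.
L and R share exactly the 2 values {1, 3}; by pigeonhole those values go to them, so strike 1, 3 from N, P, Q.
P and Q share exactly the 2 values {2, 8}; by pigeonhole those values go to them, so strike 2, 8 from N.
Determined: K=6, O=7. The other variables each still have more than one consistent value. That makes 2.

2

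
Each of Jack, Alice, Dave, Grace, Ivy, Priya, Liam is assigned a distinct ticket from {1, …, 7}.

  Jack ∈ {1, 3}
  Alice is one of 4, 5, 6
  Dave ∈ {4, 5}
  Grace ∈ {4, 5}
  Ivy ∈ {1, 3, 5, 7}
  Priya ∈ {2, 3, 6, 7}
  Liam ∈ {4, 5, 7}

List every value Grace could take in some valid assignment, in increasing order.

4, 5

The 7 variables together cover exactly {1, 2, 3, 4, 5, 6, 7} — 7 values for 7 variables — and 2 appears only in Priya's list, so Priya = 2.
The 6 still-open variables together cover exactly {1, 3, 4, 5, 6, 7} — 6 values for 6 variables — and 6 appears only in Alice's list, so Alice = 6.
The 2 variables Dave and Grace are confined to {4, 5}, which locks those values in; drop them from Ivy, Liam.
Liam must be 7 (only option left). Remove 7 from Ivy.
No further eliminations apply; Grace can still be any of 4, 5.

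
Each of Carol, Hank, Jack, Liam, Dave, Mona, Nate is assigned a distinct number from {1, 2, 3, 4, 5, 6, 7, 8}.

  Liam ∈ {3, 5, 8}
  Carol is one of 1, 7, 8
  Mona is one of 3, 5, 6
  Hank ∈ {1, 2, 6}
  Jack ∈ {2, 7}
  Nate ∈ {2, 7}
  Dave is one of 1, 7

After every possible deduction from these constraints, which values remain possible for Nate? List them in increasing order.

Jack and Nate between them cover only {2, 7} — a naked pair. Remove those values from Carol, Hank, Dave.
That leaves Dave = 1. Eliminate 1 elsewhere: Carol, Hank.
Carol's domain is down to {8}, so Carol = 8. Remove 8 from Liam.
That leaves Hank = 6. Remove 6 from Mona.
No further eliminations apply; Nate can still be any of 2, 7.

2, 7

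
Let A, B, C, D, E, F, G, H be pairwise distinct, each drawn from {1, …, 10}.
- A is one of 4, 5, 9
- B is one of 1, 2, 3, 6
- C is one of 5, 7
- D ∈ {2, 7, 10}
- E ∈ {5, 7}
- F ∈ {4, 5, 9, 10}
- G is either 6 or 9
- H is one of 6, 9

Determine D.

C and E share exactly the 2 values {5, 7}; by pigeonhole those values go to them, so strike 5, 7 from A, D, F.
G and H share exactly the 2 values {6, 9}; by pigeonhole those values go to them, so strike 6, 9 from A, B, F.
A must be 4 (only option left). Eliminate 4 elsewhere: F.
F's domain is down to {10}, so F = 10. So D can't be 10.
So D = 2.

2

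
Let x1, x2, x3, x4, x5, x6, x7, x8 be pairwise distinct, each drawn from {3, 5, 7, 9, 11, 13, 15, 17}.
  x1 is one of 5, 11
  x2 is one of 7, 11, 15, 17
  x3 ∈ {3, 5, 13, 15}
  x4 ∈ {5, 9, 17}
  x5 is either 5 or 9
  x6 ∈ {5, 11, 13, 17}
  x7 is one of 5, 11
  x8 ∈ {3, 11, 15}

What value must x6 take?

Among the 8 variables, 7 fits only x2 (and all 8 values in {3, 5, 7, 9, 11, 13, 15, 17} must be used), so x2 = 7.
x1 and x7 share exactly the 2 values {5, 11}; by pigeonhole those values go to them, so strike 5, 11 from x3, x4, x5, x6, x8.
x5's domain is down to {9}, so x5 = 9. Remove 9 from x4.
x4 must be 17 (only option left). Remove 17 from x6.
So x6 = 13.

13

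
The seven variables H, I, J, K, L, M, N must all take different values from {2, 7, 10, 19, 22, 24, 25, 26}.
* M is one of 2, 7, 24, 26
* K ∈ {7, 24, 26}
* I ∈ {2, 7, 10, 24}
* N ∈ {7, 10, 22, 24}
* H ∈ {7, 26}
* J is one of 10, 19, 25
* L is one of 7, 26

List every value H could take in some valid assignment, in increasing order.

7, 26

H and L between them cover only {7, 26} — a naked pair. Remove those values from I, K, M, N.
K's domain is down to {24}, so K = 24. Remove 24 from I, M, N.
M must be 2 (only option left). Remove 2 from I.
That leaves I = 10. Strike 10 from J, N.
That leaves N = 22.
No further eliminations apply; H can still be any of 7, 26.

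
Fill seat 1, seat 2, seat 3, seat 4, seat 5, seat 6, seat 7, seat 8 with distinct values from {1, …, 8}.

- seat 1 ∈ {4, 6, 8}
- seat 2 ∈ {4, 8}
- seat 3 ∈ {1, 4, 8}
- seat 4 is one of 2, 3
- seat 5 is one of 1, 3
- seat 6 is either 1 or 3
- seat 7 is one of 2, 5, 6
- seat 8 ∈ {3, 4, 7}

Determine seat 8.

7

The 8 variables together cover exactly {1, 2, 3, 4, 5, 6, 7, 8} — 8 values for 8 variables — and 5 appears only in seat 7's list, so seat 7 = 5.
Among the 7 still-open variables, 2 fits only seat 4 (and all 7 values in {1, 2, 3, 4, 6, 7, 8} must be used), so seat 4 = 2.
The 6 still-open variables together cover exactly {1, 3, 4, 6, 7, 8} — 6 values for 6 variables — and 6 appears only in seat 1's list, so seat 1 = 6.
The 5 still-open variables together cover exactly {1, 3, 4, 7, 8} — 5 values for 5 variables — and 7 appears only in seat 8's list, so seat 8 = 7.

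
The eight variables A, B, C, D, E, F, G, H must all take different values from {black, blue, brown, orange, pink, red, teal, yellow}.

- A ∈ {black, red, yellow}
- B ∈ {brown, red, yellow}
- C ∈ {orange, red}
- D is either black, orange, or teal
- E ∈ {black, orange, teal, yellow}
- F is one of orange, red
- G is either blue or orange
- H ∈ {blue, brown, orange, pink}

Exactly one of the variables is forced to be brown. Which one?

The 8 variables together cover exactly {black, blue, brown, orange, pink, red, teal, yellow} — 8 values for 8 variables — and pink appears only in H's list, so H = pink.
The 7 still-open variables draw from only 7 values {black, blue, brown, orange, red, teal, yellow}, so each is used; only G can be blue, hence G = blue.
Among the 6 still-open variables, brown fits only B (and all 6 values in {black, brown, orange, red, teal, yellow} must be used), so B = brown.

B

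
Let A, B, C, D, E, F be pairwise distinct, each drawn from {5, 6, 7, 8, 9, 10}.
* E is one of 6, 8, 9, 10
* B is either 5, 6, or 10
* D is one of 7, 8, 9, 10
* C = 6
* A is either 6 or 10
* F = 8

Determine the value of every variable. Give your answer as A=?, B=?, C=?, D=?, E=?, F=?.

C's domain is down to {6}, so C = 6. Strike 6 from A, B, E.
F has just one choice, so F = 8. Strike 8 from D, E.
A's domain is down to {10}, so A = 10. So B, D, E can't be 10.
B has just one choice, so B = 5.
E has just one choice, so E = 9. Eliminate 9 elsewhere: D.
D's domain is down to {7}, so D = 7.

A=10, B=5, C=6, D=7, E=9, F=8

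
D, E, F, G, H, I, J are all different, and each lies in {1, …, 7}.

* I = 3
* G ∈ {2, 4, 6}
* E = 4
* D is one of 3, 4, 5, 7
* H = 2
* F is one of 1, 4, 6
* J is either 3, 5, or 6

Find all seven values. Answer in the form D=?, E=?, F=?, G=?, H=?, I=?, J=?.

D=7, E=4, F=1, G=6, H=2, I=3, J=5

E's domain is down to {4}, so E = 4. Eliminate 4 elsewhere: D, F, G.
That leaves H = 2. Eliminate 2 elsewhere: G.
I must be 3 (only option left). Eliminate 3 elsewhere: D, J.
G has just one choice, so G = 6. Remove 6 from F, J.
That leaves J = 5. So D can't be 5.
That leaves D = 7.
F must be 1 (only option left).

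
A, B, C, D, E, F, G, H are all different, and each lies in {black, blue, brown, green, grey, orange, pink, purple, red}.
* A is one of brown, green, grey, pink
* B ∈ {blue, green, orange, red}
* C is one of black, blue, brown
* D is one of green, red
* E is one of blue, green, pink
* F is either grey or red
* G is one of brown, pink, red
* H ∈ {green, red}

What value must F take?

grey

The 8 variables together cover exactly {black, blue, brown, green, grey, orange, pink, red} — 8 values for 8 variables — and black appears only in C's list, so C = black.
The 7 still-open variables draw from only 7 values {blue, brown, green, grey, orange, pink, red}, so each is used; only B can be orange, hence B = orange.
Among the 6 still-open variables, blue fits only E (and all 6 values in {blue, brown, green, grey, pink, red} must be used), so E = blue.
D and H between them cover only {green, red} — a naked pair. Remove those values from A, F, G.
So F = grey.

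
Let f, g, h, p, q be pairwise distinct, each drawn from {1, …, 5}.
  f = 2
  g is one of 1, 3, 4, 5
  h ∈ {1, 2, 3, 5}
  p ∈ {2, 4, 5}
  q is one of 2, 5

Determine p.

4

f's domain is down to {2}, so f = 2. Eliminate 2 elsewhere: h, p, q.
q must be 5 (only option left). Strike 5 from g, h, p.
So p = 4.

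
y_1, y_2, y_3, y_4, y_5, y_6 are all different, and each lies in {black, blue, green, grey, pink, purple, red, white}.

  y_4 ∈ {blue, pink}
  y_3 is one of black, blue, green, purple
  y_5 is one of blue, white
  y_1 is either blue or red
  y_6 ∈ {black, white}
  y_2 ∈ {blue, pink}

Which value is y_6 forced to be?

black

The 2 variables y_2 and y_4 are confined to {blue, pink}, which locks those values in; drop them from y_1, y_3, y_5.
That leaves y_1 = red.
That leaves y_5 = white. Remove white from y_6.
So y_6 = black.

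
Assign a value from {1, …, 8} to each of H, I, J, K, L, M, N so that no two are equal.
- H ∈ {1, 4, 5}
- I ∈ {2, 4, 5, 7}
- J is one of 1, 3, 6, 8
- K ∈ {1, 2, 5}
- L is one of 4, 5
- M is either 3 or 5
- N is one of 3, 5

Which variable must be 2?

M and N share exactly the 2 values {3, 5}; by pigeonhole those values go to them, so strike 3, 5 from H, I, J, K, L.
L has just one choice, so L = 4. Remove 4 from H, I.
H must be 1 (only option left). So J, K can't be 1.
So 2 goes to K.

K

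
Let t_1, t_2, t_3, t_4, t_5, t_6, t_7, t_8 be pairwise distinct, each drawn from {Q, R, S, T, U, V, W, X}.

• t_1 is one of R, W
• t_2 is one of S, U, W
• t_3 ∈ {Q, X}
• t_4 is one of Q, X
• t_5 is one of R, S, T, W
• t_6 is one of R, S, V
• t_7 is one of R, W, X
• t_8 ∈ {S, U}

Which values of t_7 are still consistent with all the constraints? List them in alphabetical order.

R, W

Among the 8 variables, T fits only t_5 (and all 8 values in {Q, R, S, T, U, V, W, X} must be used), so t_5 = T.
Among the 7 still-open variables, V fits only t_6 (and all 7 values in {Q, R, S, U, V, W, X} must be used), so t_6 = V.
The 2 variables t_3 and t_4 are confined to {Q, X}, which locks those values in; drop them from t_7.
The 2 variables t_1 and t_7 are confined to {R, W}, which locks those values in; drop them from t_2.
No further eliminations apply; t_7 can still be any of R, W.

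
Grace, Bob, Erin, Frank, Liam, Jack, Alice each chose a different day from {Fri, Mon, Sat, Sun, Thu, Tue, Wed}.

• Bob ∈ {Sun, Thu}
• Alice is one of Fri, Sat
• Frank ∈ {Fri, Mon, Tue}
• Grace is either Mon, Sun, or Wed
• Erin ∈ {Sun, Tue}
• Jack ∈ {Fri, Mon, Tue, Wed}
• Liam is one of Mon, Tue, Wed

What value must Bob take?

The 7 variables together cover exactly {Fri, Mon, Sat, Sun, Thu, Tue, Wed} — 7 values for 7 variables — and Sat appears only in Alice's list, so Alice = Sat.
The 6 still-open variables draw from only 6 values {Fri, Mon, Sun, Thu, Tue, Wed}, so each is used; only Bob can be Thu, hence Bob = Thu.

Thu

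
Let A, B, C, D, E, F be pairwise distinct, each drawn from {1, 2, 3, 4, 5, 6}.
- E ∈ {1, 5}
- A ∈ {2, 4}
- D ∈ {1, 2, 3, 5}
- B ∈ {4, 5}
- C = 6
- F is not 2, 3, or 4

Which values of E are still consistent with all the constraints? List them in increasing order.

C has just one choice, so C = 6. Eliminate 6 elsewhere: F.
Among the 5 still-open variables, 3 fits only D (and all 5 values in {1, 2, 3, 4, 5} must be used), so D = 3.
The 4 still-open variables draw from only 4 values {1, 2, 4, 5}, so each is used; only A can be 2, hence A = 2.
Among the 3 still-open variables, 4 fits only B (and all 3 values in {1, 4, 5} must be used), so B = 4.
No further eliminations apply; E can still be any of 1, 5.

1, 5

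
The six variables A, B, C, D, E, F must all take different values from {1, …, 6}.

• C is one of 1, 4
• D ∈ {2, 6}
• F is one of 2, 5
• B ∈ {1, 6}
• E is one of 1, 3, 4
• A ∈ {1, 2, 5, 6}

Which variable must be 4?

Among the 6 variables, 3 fits only E (and all 6 values in {1, 2, 3, 4, 5, 6} must be used), so E = 3.
The 5 still-open variables draw from only 5 values {1, 2, 4, 5, 6}, so each is used; only C can be 4, hence C = 4.

C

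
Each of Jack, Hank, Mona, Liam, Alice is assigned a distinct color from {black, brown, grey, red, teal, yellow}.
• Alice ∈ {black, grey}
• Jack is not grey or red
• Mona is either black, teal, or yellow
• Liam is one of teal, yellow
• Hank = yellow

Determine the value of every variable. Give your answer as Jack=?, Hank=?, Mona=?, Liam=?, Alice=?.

Hank's domain is down to {yellow}, so Hank = yellow. Remove yellow from Jack, Mona, Liam.
Liam's domain is down to {teal}, so Liam = teal. So Jack, Mona can't be teal.
Mona has just one choice, so Mona = black. Remove black from Jack, Alice.
That leaves Alice = grey.
Jack must be brown (only option left).

Jack=brown, Hank=yellow, Mona=black, Liam=teal, Alice=grey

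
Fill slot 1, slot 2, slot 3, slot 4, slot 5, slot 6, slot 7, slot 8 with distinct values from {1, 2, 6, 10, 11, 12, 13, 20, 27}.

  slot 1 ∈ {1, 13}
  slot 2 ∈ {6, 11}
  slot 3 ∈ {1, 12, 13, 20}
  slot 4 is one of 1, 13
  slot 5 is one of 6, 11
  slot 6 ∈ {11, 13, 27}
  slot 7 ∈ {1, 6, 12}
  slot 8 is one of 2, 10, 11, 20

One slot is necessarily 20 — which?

slot 3

slot 1 and slot 4 between them cover only {1, 13} — a naked pair. Remove those values from slot 3, slot 6, slot 7.
slot 2 and slot 5 between them cover only {6, 11} — a naked pair. Remove those values from slot 6, slot 7, slot 8.
slot 6 must be 27 (only option left).
slot 7 has just one choice, so slot 7 = 12. Strike 12 from slot 3.
So 20 goes to slot 3.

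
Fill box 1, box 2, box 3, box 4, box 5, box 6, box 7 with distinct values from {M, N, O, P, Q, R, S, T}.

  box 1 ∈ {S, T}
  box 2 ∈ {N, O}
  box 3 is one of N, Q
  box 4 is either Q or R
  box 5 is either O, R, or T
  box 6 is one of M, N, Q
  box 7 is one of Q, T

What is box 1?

The 7 variables together cover exactly {M, N, O, Q, R, S, T} — 7 values for 7 variables — and M appears only in box 6's list, so box 6 = M.
The 6 still-open variables draw from only 6 values {N, O, Q, R, S, T}, so each is used; only box 1 can be S, hence box 1 = S.

S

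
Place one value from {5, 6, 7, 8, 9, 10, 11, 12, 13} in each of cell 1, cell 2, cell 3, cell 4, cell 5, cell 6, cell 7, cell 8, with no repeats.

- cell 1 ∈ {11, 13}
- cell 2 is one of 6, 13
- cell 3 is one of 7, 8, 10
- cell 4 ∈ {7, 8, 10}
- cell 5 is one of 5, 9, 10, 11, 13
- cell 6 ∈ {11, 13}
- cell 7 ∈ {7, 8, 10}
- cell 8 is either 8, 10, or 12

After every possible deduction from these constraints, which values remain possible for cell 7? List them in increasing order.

cell 1 and cell 6 share exactly the 2 values {11, 13}; by pigeonhole those values go to them, so strike 11, 13 from cell 2, cell 5.
cell 2's domain is down to {6}, so cell 2 = 6.
cell 3, cell 4, cell 7 share exactly the 3 values {7, 8, 10}; by pigeonhole those values go to them, so strike 7, 8, 10 from cell 5, cell 8.
cell 8's domain is down to {12}, so cell 8 = 12.
No further eliminations apply; cell 7 can still be any of 7, 8, 10.

7, 8, 10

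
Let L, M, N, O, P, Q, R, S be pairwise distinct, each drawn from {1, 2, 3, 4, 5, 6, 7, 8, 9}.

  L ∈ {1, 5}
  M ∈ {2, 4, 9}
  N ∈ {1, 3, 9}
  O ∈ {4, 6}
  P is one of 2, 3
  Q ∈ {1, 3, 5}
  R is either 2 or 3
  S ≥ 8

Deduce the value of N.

9

The 8 variables draw from only 8 values {1, 2, 3, 4, 5, 6, 8, 9}, so each is used; only O can be 6, hence O = 6.
The 7 still-open variables together cover exactly {1, 2, 3, 4, 5, 8, 9} — 7 values for 7 variables — and 4 appears only in M's list, so M = 4.
The 6 still-open variables together cover exactly {1, 2, 3, 5, 8, 9} — 6 values for 6 variables — and 8 appears only in S's list, so S = 8.
The 5 still-open variables draw from only 5 values {1, 2, 3, 5, 9}, so each is used; only N can be 9, hence N = 9.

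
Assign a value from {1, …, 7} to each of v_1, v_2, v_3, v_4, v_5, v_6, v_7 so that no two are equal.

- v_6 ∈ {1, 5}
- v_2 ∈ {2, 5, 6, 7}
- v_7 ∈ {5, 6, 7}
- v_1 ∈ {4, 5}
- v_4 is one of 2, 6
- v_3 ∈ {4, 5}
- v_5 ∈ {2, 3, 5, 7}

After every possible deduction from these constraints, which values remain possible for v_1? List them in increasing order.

4, 5

Among the 7 variables, 1 fits only v_6 (and all 7 values in {1, 2, 3, 4, 5, 6, 7} must be used), so v_6 = 1.
The 6 still-open variables together cover exactly {2, 3, 4, 5, 6, 7} — 6 values for 6 variables — and 3 appears only in v_5's list, so v_5 = 3.
v_1 and v_3 between them cover only {4, 5} — a naked pair. Remove those values from v_2, v_7.
No further eliminations apply; v_1 can still be any of 4, 5.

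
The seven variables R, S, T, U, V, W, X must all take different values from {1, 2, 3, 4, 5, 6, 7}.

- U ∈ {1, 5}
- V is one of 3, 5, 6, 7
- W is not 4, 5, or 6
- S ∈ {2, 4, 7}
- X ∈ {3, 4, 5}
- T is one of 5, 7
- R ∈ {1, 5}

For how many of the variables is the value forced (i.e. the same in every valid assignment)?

2

The 7 variables draw from only 7 values {1, 2, 3, 4, 5, 6, 7}, so each is used; only V can be 6, hence V = 6.
The 2 variables R and U are confined to {1, 5}, which locks those values in; drop them from T, W, X.
T's domain is down to {7}, so T = 7. Eliminate 7 elsewhere: S, W.
Determined: T=7, V=6. The other variables each still have more than one consistent value. That makes 2.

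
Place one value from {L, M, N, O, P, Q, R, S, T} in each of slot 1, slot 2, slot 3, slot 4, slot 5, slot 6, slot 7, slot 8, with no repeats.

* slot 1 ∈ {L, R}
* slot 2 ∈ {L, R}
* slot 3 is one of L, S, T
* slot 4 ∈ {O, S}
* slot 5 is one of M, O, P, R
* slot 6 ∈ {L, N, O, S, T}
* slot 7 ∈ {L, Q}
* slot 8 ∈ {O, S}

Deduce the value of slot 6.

slot 1 and slot 2 share exactly the 2 values {L, R}; by pigeonhole those values go to them, so strike L, R from slot 3, slot 5, slot 6, slot 7.
slot 7's domain is down to {Q}, so slot 7 = Q.
slot 4 and slot 8 between them cover only {O, S} — a naked pair. Remove those values from slot 3, slot 5, slot 6.
slot 3 must be T (only option left). So slot 6 can't be T.
So slot 6 = N.

N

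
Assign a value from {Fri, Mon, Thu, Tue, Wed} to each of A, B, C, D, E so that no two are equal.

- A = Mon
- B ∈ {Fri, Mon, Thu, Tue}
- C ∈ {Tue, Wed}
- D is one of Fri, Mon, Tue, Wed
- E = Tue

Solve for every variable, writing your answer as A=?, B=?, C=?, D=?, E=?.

A must be Mon (only option left). Strike Mon from B, D.
E's domain is down to {Tue}, so E = Tue. Remove Tue from B, C, D.
C has just one choice, so C = Wed. Eliminate Wed elsewhere: D.
That leaves D = Fri. So B can't be Fri.
B's domain is down to {Thu}, so B = Thu.

A=Mon, B=Thu, C=Wed, D=Fri, E=Tue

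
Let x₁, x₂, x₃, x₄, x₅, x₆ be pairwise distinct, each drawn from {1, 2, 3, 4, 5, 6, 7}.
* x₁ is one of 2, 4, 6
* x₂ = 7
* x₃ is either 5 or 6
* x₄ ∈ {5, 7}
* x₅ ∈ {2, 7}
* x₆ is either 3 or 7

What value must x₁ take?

4

x₂ has just one choice, so x₂ = 7. So x₄, x₅, x₆ can't be 7.
That leaves x₄ = 5. Strike 5 from x₃.
x₅ must be 2 (only option left). Remove 2 from x₁.
x₆ has just one choice, so x₆ = 3.
x₃ must be 6 (only option left). So x₁ can't be 6.
So x₁ = 4.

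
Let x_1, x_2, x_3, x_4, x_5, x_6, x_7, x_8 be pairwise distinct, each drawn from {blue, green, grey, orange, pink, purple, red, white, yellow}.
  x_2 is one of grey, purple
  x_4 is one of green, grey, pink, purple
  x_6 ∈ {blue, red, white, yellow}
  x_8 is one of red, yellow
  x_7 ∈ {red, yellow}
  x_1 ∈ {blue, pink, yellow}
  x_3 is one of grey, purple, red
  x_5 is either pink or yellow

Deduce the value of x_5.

pink

The 8 variables draw from only 8 values {blue, green, grey, pink, purple, red, white, yellow}, so each is used; only x_4 can be green, hence x_4 = green.
Among the 7 still-open variables, white fits only x_6 (and all 7 values in {blue, grey, pink, purple, red, white, yellow} must be used), so x_6 = white.
Among the 6 still-open variables, blue fits only x_1 (and all 6 values in {blue, grey, pink, purple, red, yellow} must be used), so x_1 = blue.
Among the 5 still-open variables, pink fits only x_5 (and all 5 values in {grey, pink, purple, red, yellow} must be used), so x_5 = pink.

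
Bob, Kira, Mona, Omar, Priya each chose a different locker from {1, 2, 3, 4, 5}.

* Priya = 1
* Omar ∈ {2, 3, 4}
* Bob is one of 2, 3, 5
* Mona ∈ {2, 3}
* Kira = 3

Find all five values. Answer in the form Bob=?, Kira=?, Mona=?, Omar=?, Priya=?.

Kira's domain is down to {3}, so Kira = 3. Strike 3 from Bob, Mona, Omar.
Mona must be 2 (only option left). Strike 2 from Bob, Omar.
Omar has just one choice, so Omar = 4.
Priya's domain is down to {1}, so Priya = 1.
That leaves Bob = 5.

Bob=5, Kira=3, Mona=2, Omar=4, Priya=1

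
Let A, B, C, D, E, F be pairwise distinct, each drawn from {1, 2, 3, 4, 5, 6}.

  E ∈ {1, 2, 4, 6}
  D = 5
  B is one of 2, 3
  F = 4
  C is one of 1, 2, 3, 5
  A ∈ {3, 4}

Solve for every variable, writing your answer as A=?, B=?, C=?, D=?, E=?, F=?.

D must be 5 (only option left). Remove 5 from C.
F's domain is down to {4}, so F = 4. Eliminate 4 elsewhere: A, E.
A must be 3 (only option left). So B, C can't be 3.
B's domain is down to {2}, so B = 2. So C, E can't be 2.
C must be 1 (only option left). Remove 1 from E.
E's domain is down to {6}, so E = 6.

A=3, B=2, C=1, D=5, E=6, F=4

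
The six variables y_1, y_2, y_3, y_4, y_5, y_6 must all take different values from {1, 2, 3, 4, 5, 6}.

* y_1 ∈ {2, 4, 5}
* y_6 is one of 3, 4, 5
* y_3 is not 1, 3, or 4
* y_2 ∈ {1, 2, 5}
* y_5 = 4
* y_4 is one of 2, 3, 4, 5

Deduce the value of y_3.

6

y_5's domain is down to {4}, so y_5 = 4. Strike 4 from y_1, y_4, y_6.
The 5 still-open variables draw from only 5 values {1, 2, 3, 5, 6}, so each is used; only y_2 can be 1, hence y_2 = 1.
Among the 4 still-open variables, 6 fits only y_3 (and all 4 values in {2, 3, 5, 6} must be used), so y_3 = 6.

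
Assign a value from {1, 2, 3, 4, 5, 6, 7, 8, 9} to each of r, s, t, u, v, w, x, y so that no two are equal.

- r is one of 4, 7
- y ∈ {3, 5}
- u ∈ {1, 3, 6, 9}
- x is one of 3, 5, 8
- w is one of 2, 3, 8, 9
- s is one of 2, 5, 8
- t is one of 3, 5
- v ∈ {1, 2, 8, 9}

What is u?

6

t and y share exactly the 2 values {3, 5}; by pigeonhole those values go to them, so strike 3, 5 from s, u, w, x.
x's domain is down to {8}, so x = 8. Eliminate 8 elsewhere: s, v, w.
That leaves s = 2. Remove 2 from v, w.
w must be 9 (only option left). Eliminate 9 elsewhere: u, v.
v must be 1 (only option left). Eliminate 1 elsewhere: u.
So u = 6.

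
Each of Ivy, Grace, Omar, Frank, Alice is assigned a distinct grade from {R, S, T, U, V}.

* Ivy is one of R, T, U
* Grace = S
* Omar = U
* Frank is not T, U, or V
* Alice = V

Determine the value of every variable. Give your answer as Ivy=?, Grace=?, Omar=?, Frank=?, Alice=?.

Ivy=T, Grace=S, Omar=U, Frank=R, Alice=V

Grace must be S (only option left). Eliminate S elsewhere: Frank.
Omar has just one choice, so Omar = U. Remove U from Ivy.
That leaves Frank = R. So Ivy can't be R.
Alice's domain is down to {V}, so Alice = V.
Ivy's domain is down to {T}, so Ivy = T.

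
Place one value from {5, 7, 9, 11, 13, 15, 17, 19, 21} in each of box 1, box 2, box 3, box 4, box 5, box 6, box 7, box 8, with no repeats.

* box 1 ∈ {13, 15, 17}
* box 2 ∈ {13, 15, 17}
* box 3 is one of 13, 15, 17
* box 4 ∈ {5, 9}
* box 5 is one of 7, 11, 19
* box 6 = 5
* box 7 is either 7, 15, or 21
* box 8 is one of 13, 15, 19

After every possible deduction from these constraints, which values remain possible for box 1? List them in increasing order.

13, 15, 17

box 6 must be 5 (only option left). Eliminate 5 elsewhere: box 4.
That leaves box 4 = 9.
The 3 variables box 1, box 2, box 3 are confined to {13, 15, 17}, which locks those values in; drop them from box 7, box 8.
That leaves box 8 = 19. Remove 19 from box 5.
No further eliminations apply; box 1 can still be any of 13, 15, 17.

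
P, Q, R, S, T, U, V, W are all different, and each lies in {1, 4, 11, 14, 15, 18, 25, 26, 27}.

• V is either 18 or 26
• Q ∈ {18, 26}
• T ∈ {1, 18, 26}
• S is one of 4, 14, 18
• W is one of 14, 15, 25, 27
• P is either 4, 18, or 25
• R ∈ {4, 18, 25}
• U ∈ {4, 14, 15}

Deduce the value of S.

The 8 variables together cover exactly {1, 4, 14, 15, 18, 25, 26, 27} — 8 values for 8 variables — and 1 appears only in T's list, so T = 1.
Among the 7 still-open variables, 27 fits only W (and all 7 values in {4, 14, 15, 18, 25, 26, 27} must be used), so W = 27.
The 6 still-open variables together cover exactly {4, 14, 15, 18, 25, 26} — 6 values for 6 variables — and 15 appears only in U's list, so U = 15.
Among the 5 still-open variables, 14 fits only S (and all 5 values in {4, 14, 18, 25, 26} must be used), so S = 14.

14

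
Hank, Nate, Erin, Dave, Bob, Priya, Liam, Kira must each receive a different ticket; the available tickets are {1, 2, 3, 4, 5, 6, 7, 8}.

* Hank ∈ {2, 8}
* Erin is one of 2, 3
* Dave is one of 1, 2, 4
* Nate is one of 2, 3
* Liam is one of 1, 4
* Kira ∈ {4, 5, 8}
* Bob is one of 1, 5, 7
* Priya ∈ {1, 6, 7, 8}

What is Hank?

8

The 8 variables together cover exactly {1, 2, 3, 4, 5, 6, 7, 8} — 8 values for 8 variables — and 6 appears only in Priya's list, so Priya = 6.
The 7 still-open variables together cover exactly {1, 2, 3, 4, 5, 7, 8} — 7 values for 7 variables — and 7 appears only in Bob's list, so Bob = 7.
The 6 still-open variables draw from only 6 values {1, 2, 3, 4, 5, 8}, so each is used; only Kira can be 5, hence Kira = 5.
The 5 still-open variables together cover exactly {1, 2, 3, 4, 8} — 5 values for 5 variables — and 8 appears only in Hank's list, so Hank = 8.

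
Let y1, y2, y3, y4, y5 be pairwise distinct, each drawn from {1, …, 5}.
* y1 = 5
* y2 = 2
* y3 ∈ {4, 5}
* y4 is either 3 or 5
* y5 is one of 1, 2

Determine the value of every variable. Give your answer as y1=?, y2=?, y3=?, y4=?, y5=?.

y1's domain is down to {5}, so y1 = 5. Remove 5 from y3, y4.
y2's domain is down to {2}, so y2 = 2. So y5 can't be 2.
y3's domain is down to {4}, so y3 = 4.
y4 has just one choice, so y4 = 3.
y5 must be 1 (only option left).

y1=5, y2=2, y3=4, y4=3, y5=1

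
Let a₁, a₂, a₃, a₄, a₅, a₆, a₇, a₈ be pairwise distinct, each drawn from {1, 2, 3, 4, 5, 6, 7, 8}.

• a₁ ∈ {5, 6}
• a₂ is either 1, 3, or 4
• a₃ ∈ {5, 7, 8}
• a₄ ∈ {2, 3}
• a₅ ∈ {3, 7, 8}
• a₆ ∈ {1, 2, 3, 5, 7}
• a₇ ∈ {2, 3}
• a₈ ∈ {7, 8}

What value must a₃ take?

The 8 variables together cover exactly {1, 2, 3, 4, 5, 6, 7, 8} — 8 values for 8 variables — and 4 appears only in a₂'s list, so a₂ = 4.
The 7 still-open variables together cover exactly {1, 2, 3, 5, 6, 7, 8} — 7 values for 7 variables — and 1 appears only in a₆'s list, so a₆ = 1.
The 6 still-open variables draw from only 6 values {2, 3, 5, 6, 7, 8}, so each is used; only a₁ can be 6, hence a₁ = 6.
The 5 still-open variables draw from only 5 values {2, 3, 5, 7, 8}, so each is used; only a₃ can be 5, hence a₃ = 5.

5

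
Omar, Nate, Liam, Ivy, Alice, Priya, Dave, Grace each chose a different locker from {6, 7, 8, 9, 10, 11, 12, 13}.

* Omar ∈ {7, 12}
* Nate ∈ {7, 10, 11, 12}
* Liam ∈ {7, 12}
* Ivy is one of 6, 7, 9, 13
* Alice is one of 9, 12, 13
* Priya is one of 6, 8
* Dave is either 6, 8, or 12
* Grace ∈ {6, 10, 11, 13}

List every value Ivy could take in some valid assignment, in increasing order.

9, 13

Omar and Liam between them cover only {7, 12} — a naked pair. Remove those values from Nate, Ivy, Alice, Dave.
Priya and Dave share exactly the 2 values {6, 8}; by pigeonhole those values go to them, so strike 6, 8 from Ivy, Grace.
Ivy and Alice share exactly the 2 values {9, 13}; by pigeonhole those values go to them, so strike 9, 13 from Grace.
No further eliminations apply; Ivy can still be any of 9, 13.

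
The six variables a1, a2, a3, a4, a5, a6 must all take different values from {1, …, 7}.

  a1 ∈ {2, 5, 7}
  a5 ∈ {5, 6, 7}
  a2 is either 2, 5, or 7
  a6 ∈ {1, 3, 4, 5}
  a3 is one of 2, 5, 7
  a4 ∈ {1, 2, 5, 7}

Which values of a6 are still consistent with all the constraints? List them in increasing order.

3, 4

a1, a2, a3 share exactly the 3 values {2, 5, 7}; by pigeonhole those values go to them, so strike 2, 5, 7 from a4, a5, a6.
a4's domain is down to {1}, so a4 = 1. Eliminate 1 elsewhere: a6.
That leaves a5 = 6.
No further eliminations apply; a6 can still be any of 3, 4.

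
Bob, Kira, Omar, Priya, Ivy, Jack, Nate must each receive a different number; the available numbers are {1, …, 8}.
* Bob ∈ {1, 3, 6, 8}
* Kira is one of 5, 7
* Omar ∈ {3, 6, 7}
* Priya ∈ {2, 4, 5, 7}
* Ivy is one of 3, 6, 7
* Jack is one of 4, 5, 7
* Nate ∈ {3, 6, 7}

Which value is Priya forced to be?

2

The 3 variables Omar, Ivy, Nate are confined to {3, 6, 7}, which locks those values in; drop them from Bob, Kira, Priya, Jack.
Kira's domain is down to {5}, so Kira = 5. Eliminate 5 elsewhere: Priya, Jack.
Jack's domain is down to {4}, so Jack = 4. Remove 4 from Priya.
So Priya = 2.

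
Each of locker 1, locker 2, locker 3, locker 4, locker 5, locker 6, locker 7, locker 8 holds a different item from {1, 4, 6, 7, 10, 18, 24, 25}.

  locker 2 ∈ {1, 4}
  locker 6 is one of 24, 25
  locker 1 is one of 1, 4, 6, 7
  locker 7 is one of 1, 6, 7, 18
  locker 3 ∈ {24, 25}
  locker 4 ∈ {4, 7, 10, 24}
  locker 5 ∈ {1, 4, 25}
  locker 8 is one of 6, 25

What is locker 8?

The 8 variables together cover exactly {1, 4, 6, 7, 10, 18, 24, 25} — 8 values for 8 variables — and 10 appears only in locker 4's list, so locker 4 = 10.
Among the 7 still-open variables, 18 fits only locker 7 (and all 7 values in {1, 4, 6, 7, 18, 24, 25} must be used), so locker 7 = 18.
The 6 still-open variables draw from only 6 values {1, 4, 6, 7, 24, 25}, so each is used; only locker 1 can be 7, hence locker 1 = 7.
The 5 still-open variables draw from only 5 values {1, 4, 6, 24, 25}, so each is used; only locker 8 can be 6, hence locker 8 = 6.

6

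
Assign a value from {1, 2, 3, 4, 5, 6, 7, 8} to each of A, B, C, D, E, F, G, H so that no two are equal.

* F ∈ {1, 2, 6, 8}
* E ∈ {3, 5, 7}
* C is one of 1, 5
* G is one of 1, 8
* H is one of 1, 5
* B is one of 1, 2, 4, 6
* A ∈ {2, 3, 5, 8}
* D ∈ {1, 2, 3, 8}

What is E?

Among the 8 variables, 4 fits only B (and all 8 values in {1, 2, 3, 4, 5, 6, 7, 8} must be used), so B = 4.
The 7 still-open variables draw from only 7 values {1, 2, 3, 5, 6, 7, 8}, so each is used; only F can be 6, hence F = 6.
The 6 still-open variables draw from only 6 values {1, 2, 3, 5, 7, 8}, so each is used; only E can be 7, hence E = 7.

7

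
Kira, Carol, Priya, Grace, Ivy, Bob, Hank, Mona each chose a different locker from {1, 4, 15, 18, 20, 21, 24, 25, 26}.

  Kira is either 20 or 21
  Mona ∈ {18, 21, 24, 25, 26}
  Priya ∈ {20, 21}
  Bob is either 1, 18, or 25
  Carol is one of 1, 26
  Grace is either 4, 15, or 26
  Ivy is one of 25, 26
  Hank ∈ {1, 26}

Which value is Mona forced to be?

24

Kira and Priya share exactly the 2 values {20, 21}; by pigeonhole those values go to them, so strike 20, 21 from Mona.
Carol and Hank share exactly the 2 values {1, 26}; by pigeonhole those values go to them, so strike 1, 26 from Grace, Ivy, Bob, Mona.
Ivy has just one choice, so Ivy = 25. So Bob, Mona can't be 25.
Bob must be 18 (only option left). So Mona can't be 18.
So Mona = 24.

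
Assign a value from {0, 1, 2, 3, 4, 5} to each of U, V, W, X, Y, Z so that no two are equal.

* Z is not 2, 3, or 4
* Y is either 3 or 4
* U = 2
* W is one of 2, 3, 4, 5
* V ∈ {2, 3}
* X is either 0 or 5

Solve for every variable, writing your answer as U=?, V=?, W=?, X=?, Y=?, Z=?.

U must be 2 (only option left). Eliminate 2 elsewhere: V, W.
That leaves V = 3. So W, Y can't be 3.
That leaves Y = 4. Remove 4 from W.
W must be 5 (only option left). Strike 5 from X, Z.
That leaves X = 0. Strike 0 from Z.
Z has just one choice, so Z = 1.

U=2, V=3, W=5, X=0, Y=4, Z=1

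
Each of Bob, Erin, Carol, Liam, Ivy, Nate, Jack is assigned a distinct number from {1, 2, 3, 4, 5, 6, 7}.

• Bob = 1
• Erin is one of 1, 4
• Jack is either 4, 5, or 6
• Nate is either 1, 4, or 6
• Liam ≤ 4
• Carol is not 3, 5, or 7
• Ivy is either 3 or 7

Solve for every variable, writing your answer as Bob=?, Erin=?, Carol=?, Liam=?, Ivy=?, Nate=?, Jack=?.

Bob has just one choice, so Bob = 1. So Erin, Carol, Liam, Nate can't be 1.
Erin's domain is down to {4}, so Erin = 4. Strike 4 from Carol, Liam, Nate, Jack.
Nate must be 6 (only option left). Eliminate 6 elsewhere: Carol, Jack.
Jack's domain is down to {5}, so Jack = 5.
Carol has just one choice, so Carol = 2. Eliminate 2 elsewhere: Liam.
That leaves Liam = 3. Remove 3 from Ivy.
Ivy's domain is down to {7}, so Ivy = 7.

Bob=1, Erin=4, Carol=2, Liam=3, Ivy=7, Nate=6, Jack=5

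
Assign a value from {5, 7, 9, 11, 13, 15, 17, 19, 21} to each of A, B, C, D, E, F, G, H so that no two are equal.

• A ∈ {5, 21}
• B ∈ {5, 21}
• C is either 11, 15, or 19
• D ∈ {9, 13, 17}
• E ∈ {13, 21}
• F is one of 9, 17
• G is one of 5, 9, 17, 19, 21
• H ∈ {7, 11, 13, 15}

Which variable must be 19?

A and B between them cover only {5, 21} — a naked pair. Remove those values from E, G.
E must be 13 (only option left). Strike 13 from D, H.
The 2 variables D and F are confined to {9, 17}, which locks those values in; drop them from G.
So 19 goes to G.

G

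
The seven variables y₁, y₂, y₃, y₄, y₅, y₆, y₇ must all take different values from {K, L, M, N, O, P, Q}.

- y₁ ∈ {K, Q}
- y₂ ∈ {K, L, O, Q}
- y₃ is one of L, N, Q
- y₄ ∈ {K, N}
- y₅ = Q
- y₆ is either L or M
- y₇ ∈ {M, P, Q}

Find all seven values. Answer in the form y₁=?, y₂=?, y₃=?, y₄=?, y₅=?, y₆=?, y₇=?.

y₁=K, y₂=O, y₃=L, y₄=N, y₅=Q, y₆=M, y₇=P

y₅ has just one choice, so y₅ = Q. Eliminate Q elsewhere: y₁, y₂, y₃, y₇.
y₁'s domain is down to {K}, so y₁ = K. Remove K from y₂, y₄.
y₄ has just one choice, so y₄ = N. Remove N from y₃.
y₃ must be L (only option left). Strike L from y₂, y₆.
y₆ must be M (only option left). Eliminate M elsewhere: y₇.
y₇'s domain is down to {P}, so y₇ = P.
y₂ has just one choice, so y₂ = O.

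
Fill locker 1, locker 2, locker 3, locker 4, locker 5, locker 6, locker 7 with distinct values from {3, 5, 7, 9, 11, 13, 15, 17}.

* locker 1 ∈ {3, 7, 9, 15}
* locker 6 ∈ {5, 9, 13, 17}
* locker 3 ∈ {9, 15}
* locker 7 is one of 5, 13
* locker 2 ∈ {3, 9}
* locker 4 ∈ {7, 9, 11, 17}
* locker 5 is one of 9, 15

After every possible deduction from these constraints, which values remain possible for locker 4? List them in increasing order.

11, 17

locker 3 and locker 5 between them cover only {9, 15} — a naked pair. Remove those values from locker 1, locker 2, locker 4, locker 6.
locker 2 must be 3 (only option left). So locker 1 can't be 3.
That leaves locker 1 = 7. Eliminate 7 elsewhere: locker 4.
No further eliminations apply; locker 4 can still be any of 11, 17.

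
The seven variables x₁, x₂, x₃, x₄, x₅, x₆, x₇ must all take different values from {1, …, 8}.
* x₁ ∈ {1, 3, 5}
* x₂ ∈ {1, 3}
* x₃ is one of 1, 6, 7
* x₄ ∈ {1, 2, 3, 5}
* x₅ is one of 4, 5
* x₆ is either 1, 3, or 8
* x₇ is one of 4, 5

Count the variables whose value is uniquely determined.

x₅ and x₇ between them cover only {4, 5} — a naked pair. Remove those values from x₁, x₄.
The 2 variables x₁ and x₂ are confined to {1, 3}, which locks those values in; drop them from x₃, x₄, x₆.
x₄'s domain is down to {2}, so x₄ = 2.
x₆ must be 8 (only option left).
Determined: x₄=2, x₆=8. The other variables each still have more than one consistent value. That makes 2.

2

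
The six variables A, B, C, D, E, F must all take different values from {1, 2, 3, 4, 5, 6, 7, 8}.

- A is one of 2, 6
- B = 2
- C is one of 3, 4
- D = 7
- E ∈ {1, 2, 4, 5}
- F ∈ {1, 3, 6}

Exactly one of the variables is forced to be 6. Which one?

A

B's domain is down to {2}, so B = 2. Eliminate 2 elsewhere: A, E.
So 6 goes to A.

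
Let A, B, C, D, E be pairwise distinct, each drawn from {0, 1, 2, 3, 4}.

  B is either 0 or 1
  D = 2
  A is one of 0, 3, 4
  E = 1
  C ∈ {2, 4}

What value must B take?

D has just one choice, so D = 2. Strike 2 from C.
E's domain is down to {1}, so E = 1. Strike 1 from B.
So B = 0.

0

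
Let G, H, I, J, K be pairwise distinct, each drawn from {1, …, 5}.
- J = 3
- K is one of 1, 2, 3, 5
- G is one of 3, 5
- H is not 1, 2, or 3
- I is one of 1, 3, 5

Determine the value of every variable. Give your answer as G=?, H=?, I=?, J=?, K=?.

J has just one choice, so J = 3. Remove 3 from G, I, K.
G has just one choice, so G = 5. Remove 5 from H, I, K.
H has just one choice, so H = 4.
I has just one choice, so I = 1. So K can't be 1.
K must be 2 (only option left).

G=5, H=4, I=1, J=3, K=2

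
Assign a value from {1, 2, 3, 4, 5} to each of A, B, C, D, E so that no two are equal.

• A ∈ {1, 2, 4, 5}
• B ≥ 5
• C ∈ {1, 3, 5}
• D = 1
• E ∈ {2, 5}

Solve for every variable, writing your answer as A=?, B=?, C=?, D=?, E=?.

B's domain is down to {5}, so B = 5. Eliminate 5 elsewhere: A, C, E.
D has just one choice, so D = 1. Strike 1 from A, C.
E has just one choice, so E = 2. So A can't be 2.
A has just one choice, so A = 4.
C must be 3 (only option left).

A=4, B=5, C=3, D=1, E=2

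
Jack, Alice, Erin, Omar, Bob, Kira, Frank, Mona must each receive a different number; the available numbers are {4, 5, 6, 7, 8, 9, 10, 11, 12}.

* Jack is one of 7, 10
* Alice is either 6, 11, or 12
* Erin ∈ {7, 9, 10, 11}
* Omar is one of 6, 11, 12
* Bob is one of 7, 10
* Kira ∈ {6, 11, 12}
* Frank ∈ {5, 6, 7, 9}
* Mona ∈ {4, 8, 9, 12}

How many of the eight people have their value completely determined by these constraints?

2

Jack and Bob share exactly the 2 values {7, 10}; by pigeonhole those values go to them, so strike 7, 10 from Erin, Frank.
The 3 variables Alice, Omar, Kira are confined to {6, 11, 12}, which locks those values in; drop them from Erin, Frank, Mona.
Erin must be 9 (only option left). Eliminate 9 elsewhere: Frank, Mona.
Frank's domain is down to {5}, so Frank = 5.
Determined: Erin=9, Frank=5. The other people each still have more than one consistent value. That makes 2.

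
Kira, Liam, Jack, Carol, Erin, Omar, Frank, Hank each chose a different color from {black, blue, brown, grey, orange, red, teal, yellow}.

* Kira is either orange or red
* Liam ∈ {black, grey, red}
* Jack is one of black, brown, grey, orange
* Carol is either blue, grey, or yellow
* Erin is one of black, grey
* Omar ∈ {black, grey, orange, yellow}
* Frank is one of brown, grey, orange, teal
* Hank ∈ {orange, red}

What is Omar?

yellow

The 8 variables draw from only 8 values {black, blue, brown, grey, orange, red, teal, yellow}, so each is used; only Carol can be blue, hence Carol = blue.
Among the 7 still-open variables, teal fits only Frank (and all 7 values in {black, brown, grey, orange, red, teal, yellow} must be used), so Frank = teal.
Among the 6 still-open variables, brown fits only Jack (and all 6 values in {black, brown, grey, orange, red, yellow} must be used), so Jack = brown.
The 5 still-open variables together cover exactly {black, grey, orange, red, yellow} — 5 values for 5 variables — and yellow appears only in Omar's list, so Omar = yellow.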